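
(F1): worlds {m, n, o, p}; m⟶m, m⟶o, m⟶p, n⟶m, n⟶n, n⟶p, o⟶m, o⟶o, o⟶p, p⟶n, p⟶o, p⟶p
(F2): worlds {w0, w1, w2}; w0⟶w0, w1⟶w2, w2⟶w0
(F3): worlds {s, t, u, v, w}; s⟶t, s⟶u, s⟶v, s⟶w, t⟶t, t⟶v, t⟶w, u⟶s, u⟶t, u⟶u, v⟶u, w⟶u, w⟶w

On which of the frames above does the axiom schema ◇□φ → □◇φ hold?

Frame correspondent (Sahlqvist): ∀x ∀y ∀z (Rxy ∧ Rxz → ∃w (Ryw ∧ Rzw)) — i.e. convergence.
(F1): condition met.
(F2): condition met.
(F3): fails — Rsv and Rst but v and t have no common successor.

(F1), (F2)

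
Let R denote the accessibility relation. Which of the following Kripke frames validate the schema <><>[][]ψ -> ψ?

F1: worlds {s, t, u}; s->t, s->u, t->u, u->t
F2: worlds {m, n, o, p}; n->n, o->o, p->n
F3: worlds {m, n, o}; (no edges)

F3

Frame correspondent (Sahlqvist): forall x forall y (x R^2 y -> exists w (y R^2 w & x = w)) — i.e. a generalized confluence (Geach) condition.
F1: fails — sR²t but no w with tR²w and s=w.
F2: fails — pR²n but no w with nR²w and p=w.
F3: ✓.
Valid on: F3.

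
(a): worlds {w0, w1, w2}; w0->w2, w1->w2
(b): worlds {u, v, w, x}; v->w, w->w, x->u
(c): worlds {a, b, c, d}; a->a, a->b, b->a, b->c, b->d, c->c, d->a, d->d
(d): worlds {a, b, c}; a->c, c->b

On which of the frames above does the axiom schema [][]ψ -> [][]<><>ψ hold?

(a), (b), (c)

This is the axiom for a generalized confluence (Geach) condition; its first-order frame correspondent is forall x forall z (x R^2 z -> exists w (x R^2 w & z R^2 w)).
(a): condition met.
(b): condition met.
(c): condition met.
(d): fails — aR²b but no w with aR²w and bR²w.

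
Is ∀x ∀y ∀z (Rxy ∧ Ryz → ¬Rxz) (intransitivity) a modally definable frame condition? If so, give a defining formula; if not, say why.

Any modally definable frame class is closed under surjective bounded morphisms.
The 7-cycle (worlds a,b,c,d,e,f,g with a→b→c→d→e→f→g→a) is intransitive. Mapping every world to a single reflexive point • is a surjective bounded morphism; the reflexive point is not intransitive (R••∧R•• but R••).
So the class is not modally definable.

No — not modally definable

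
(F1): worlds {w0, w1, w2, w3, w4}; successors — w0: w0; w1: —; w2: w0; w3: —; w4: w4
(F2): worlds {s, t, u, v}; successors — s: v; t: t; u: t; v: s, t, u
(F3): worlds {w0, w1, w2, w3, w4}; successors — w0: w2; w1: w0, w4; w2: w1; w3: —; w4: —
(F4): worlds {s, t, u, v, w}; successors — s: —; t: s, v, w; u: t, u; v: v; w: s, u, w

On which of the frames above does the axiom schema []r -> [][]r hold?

This is the axiom for transitivity; its first-order frame correspondent is forall x forall y forall z (Rxy & Ryz -> Rxz).
(F1): holds.
(F2): fails — Rvs and Rsv but not Rvv.
(F3): fails — Rw0w2 and Rw2w1 but not Rw0w1.
(F4): fails — Rut and Rtv but not Ruv.
Valid on: (F1).

(F1)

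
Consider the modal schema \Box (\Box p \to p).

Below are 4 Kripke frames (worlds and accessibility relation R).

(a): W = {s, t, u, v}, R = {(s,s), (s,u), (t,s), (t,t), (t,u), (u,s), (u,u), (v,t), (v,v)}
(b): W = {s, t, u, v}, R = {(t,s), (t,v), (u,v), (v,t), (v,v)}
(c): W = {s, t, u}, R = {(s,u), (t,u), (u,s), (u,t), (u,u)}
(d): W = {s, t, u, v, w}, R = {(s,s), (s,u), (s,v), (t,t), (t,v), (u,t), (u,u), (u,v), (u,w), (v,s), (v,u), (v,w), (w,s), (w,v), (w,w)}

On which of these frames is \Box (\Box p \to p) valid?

(a)

The schema corresponds to shift-reflexivity: \forall x \forall y (Rxy \to Ryy).
(a): condition met.
(b): fails — Rvt but not Rtt.
(c): fails — Rut but not Rtt.
(d): fails — Ruv but not Rvv.
Valid on: (a).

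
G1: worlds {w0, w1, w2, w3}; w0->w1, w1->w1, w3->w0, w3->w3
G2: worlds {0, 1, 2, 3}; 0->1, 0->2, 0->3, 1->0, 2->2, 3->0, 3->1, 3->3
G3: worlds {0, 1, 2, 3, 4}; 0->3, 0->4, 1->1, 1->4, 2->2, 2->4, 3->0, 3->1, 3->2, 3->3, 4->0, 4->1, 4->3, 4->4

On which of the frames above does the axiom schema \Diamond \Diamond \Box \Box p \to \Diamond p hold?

G3

Frame correspondent (Sahlqvist): \forall x \forall y (x R^2 y \to \exists w (y R^2 w \wedge xRw)) — i.e. a generalized confluence (Geach) condition.
G1: fails — w3R²w0 but no w with w0R²w and w3Rw.
G2: fails — 1R²1 but no w with 1R²w and 1Rw.
G3: holds.
Valid on: G3.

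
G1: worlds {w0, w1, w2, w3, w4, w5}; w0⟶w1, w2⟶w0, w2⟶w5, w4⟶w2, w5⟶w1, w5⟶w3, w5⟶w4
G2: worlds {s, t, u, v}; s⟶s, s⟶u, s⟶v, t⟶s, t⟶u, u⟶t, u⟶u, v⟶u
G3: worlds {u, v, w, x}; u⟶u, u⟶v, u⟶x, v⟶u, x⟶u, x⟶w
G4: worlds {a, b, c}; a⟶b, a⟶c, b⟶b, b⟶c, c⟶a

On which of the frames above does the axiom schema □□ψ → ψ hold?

Frame correspondent (Sahlqvist): ∀x ∃w (xR²w ∧ x = w) — i.e. a generalized confluence (Geach) condition.
G1: fails — at w0 but no w with w0R²w and w0=w.
G2: fails — at v but no w with vR²w and v=w.
G3: fails — at w but no t with wR²t and w=t.
G4: holds.
Valid on: G4.

G4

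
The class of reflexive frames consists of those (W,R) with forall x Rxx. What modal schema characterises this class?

□ψ → ψ

This is reflexivity; the standard corresponding axiom is T: □ψ → ψ.
Suppose □ψ→ψ is valid. At any x set V(ψ)={w : Rxw}. Then □ψ holds at x, so ψ holds at x, i.e. Rxx.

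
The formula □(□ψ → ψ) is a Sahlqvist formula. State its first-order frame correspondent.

shift-reflexivity

Suppose □(□ψ→ψ) is valid. Take Rxy and set V(ψ)={w : Ryw}. Then at y, □ψ holds; since □(□ψ→ψ) at x, □ψ→ψ at y, so ψ at y, i.e. Ryy.
The converse is a direct semantic check.
So the correspondent is shift-reflexivity.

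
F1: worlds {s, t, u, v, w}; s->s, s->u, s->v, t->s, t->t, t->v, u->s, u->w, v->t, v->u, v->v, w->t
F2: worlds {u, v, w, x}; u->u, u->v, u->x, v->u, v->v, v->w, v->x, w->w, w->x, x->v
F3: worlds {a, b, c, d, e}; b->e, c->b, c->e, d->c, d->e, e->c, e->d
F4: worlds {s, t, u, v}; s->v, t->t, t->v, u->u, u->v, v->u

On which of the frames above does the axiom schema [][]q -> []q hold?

Frame correspondent (Sahlqvist): forall x forall y (Rxy -> exists z (Rxz & Rzy)) — i.e. density.
F1: fails — Ruw but no z with Ruz and Rzw.
F2: condition met.
F3: fails — Red but no z with Rez and Rzd.
F4: fails — Rsv but no z with Rsz and Rzv.

F2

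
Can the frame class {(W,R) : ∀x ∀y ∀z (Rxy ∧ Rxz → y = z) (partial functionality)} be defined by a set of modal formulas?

The condition is partial functionality. A defining modal formula is ◇q → □q.
Suppose ◇q→□q is valid. Take Rxy, Rxz and set V(q)={y}. Then ◇q at x, so □q at x, so q at z, i.e. z=y.

Yes, by ◇q → □q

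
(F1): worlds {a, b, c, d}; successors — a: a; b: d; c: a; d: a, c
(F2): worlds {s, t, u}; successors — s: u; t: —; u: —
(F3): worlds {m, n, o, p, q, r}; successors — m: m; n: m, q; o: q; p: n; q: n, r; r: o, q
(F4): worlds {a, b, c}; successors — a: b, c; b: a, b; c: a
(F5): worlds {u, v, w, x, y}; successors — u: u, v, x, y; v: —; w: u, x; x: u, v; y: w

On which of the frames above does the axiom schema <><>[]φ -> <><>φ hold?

(F1), (F2)

This is the axiom for a generalized confluence (Geach) condition; its first-order frame correspondent is forall x forall y (x R^2 y -> exists w (yRw & x R^2 w)).
(F1): satisfies the condition.
(F2): satisfies the condition.
(F3): fails — nR²r but no w with rRw and nR²w.
(F4): fails — cR²c but no w with cRw and cR²w.
(F5): fails — uR²v but no t with vRt and uR²t.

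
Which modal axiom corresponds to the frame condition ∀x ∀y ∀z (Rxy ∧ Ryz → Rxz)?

A defining formula is □s → □□s (the 4 axiom).
Suppose □s→□□s is valid. Take Rxy, Ryz and set V(s)={w : Rxw}. Then □s at x, so □□s at x, so □s at y, so s at z, i.e. Rxz.

□s → □□s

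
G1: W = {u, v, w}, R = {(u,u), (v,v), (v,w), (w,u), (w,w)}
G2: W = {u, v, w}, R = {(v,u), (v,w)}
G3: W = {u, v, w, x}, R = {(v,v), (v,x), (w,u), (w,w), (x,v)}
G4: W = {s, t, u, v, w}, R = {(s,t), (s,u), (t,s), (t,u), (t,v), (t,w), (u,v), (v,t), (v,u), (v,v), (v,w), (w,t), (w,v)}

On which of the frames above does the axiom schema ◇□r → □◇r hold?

Frame correspondent (Sahlqvist): ∀x ∀y ∀z (Rxy ∧ Rxz → ∃w (Ryw ∧ Rzw)) — i.e. convergence.
G1: condition met.
G2: fails — Rvu and Rvu but u and u have no common successor.
G3: fails — Rww and Rwu but w and u have no common successor.
G4: fails — Rts and Rtu but s and u have no common successor.
Valid on: G1.

G1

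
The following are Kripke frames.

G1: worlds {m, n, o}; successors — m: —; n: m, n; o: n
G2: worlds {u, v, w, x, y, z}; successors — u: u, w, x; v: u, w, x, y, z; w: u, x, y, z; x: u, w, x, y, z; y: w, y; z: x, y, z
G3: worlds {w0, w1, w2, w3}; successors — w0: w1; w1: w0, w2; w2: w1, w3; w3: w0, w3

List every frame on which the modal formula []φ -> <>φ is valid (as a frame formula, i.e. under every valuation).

G2, G3

This is the axiom for seriality; its first-order frame correspondent is forall x exists y Rxy.
G1: fails — world m has no successor.
G2: satisfies the condition.
G3: satisfies the condition.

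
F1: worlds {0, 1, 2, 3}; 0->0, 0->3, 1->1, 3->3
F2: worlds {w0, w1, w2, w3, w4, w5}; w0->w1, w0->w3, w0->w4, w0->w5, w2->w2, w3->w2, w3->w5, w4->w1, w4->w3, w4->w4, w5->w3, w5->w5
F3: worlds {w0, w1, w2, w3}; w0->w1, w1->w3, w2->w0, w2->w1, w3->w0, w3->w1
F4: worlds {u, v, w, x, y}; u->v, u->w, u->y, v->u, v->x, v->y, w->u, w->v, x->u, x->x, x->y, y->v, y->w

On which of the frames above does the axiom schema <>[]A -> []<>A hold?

F1

The schema corresponds to convergence: forall x forall y forall z (Rxy & Rxz -> exists w (Ryw & Rzw)).
F1: satisfies the condition.
F2: fails — Rw0w4 and Rw0w1 but w4 and w1 have no common successor.
F3: fails — Rw2w1 and Rw2w0 but w1 and w0 have no common successor.
F4: fails — Ruv and Ruy but v and y have no common successor.
Valid on: F1.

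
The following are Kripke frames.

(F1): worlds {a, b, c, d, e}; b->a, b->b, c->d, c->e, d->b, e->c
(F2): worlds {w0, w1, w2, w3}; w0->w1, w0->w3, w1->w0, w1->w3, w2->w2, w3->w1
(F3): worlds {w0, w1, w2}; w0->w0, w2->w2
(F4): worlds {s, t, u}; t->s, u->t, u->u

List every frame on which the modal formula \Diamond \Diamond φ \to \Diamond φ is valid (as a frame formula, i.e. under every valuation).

(F3)

The schema corresponds to transitivity: \forall x \forall y \forall z (Rxy \wedge Ryz \to Rxz).
(F1): fails — Rcd and Rdb but not Rcb.
(F2): fails — Rw1w0 and Rw0w1 but not Rw1w1.
(F3): ✓.
(F4): fails — Rut and Rts but not Rus.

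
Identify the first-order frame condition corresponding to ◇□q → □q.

This schema is equivalent to the 5 axiom ◇q → □◇q.
Its frame correspondent is the Euclidean property — ∀x ∀y ∀z (Rxy ∧ Rxz → Ryz).

the Euclidean property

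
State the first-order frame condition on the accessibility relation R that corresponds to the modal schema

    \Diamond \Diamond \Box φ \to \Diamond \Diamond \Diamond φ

This is a Sahlqvist (Geach-type) schema ◇^2□^1φ → □^0◇^3φ.
Minimal-valuation argument: fix x; take any y with xR^2y and any z with xR^0z. Set V(φ) to the set of worlds R-reachable from y in exactly 1 step. Then □^1φ holds at y, so the antecedent holds at x; validity forces ◇^3φ at z, giving a w with zR^3w and yR^1w.
First-order correspondent: \forall x \forall y (x R^2 y \to \exists w (yRw \wedge x R^3 w)).

\forall x \forall y (x R^2 y \to \exists w (yRw \wedge x R^3 w))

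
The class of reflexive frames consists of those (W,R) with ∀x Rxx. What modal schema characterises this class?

The condition is reflexivity. The T schema □q → q defines it.
Suppose □q→q is valid. At any x set V(q)={w : Rxw}. Then □q holds at x, so q holds at x, i.e. Rxx.

□q → q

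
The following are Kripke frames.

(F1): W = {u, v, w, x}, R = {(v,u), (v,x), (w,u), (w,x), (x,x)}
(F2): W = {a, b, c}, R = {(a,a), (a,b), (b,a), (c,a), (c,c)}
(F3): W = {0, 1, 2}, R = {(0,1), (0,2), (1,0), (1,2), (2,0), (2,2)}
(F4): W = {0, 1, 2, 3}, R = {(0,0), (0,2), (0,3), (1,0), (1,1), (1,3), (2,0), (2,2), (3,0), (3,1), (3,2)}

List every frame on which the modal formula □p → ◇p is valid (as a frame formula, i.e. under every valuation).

(F2), (F3), (F4)

The schema corresponds to seriality: ∀x ∃y Rxy.
(F1): fails — world u has no successor.
(F2): ✓.
(F3): ✓.
(F4): ✓.
Valid on: (F2), (F3), (F4).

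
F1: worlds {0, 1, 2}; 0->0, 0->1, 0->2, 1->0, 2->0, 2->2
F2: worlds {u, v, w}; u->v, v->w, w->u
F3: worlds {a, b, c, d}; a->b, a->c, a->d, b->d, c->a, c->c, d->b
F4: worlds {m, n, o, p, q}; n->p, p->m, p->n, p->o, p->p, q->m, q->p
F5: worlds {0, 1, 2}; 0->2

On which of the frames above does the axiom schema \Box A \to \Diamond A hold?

F1, F2, F3

This is the axiom for seriality; its first-order frame correspondent is \forall x \exists y Rxy.
F1: condition met.
F2: condition met.
F3: condition met.
F4: fails — world m has no successor.
F5: fails — world 1 has no successor.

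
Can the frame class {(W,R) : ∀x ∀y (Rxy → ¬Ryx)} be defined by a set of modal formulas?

If a class were modally definable it would be closed under surjective bounded morphisms (Goldblatt–Thomason).
The 4-cycle (worlds 0,1,2,3 with 0→1→2→3→0) is asymmetric. Mapping every world to a single reflexive point • is a surjective bounded morphism, and the reflexive point is not asymmetric (R•• but asymmetry requires ¬R••).
So the class is not modally definable.

No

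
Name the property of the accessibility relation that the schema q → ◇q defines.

Reflexivity

Replacing q by ¬q and contraposing gives the equivalent schema □q → q.
Suppose □q→q is valid. At any x set V(q)={w : Rxw}. Then □q holds at x, so q holds at x, i.e. Rxx.
Conversely, on a frame with reflexivity the schema holds at every world under every valuation.
So the correspondent is reflexivity.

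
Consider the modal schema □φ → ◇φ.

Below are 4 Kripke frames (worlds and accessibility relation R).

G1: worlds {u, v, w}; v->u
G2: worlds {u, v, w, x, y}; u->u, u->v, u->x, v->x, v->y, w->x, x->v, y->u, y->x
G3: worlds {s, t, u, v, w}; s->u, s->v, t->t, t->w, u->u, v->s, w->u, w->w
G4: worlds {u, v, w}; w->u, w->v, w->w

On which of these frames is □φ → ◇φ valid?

G2, G3

This is the axiom for seriality; its first-order frame correspondent is ∀x ∃y Rxy.
G1: fails — world u has no successor.
G2: condition met.
G3: condition met.
G4: fails — world u has no successor.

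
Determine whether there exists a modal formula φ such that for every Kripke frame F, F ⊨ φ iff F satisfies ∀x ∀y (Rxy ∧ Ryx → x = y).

No — not modally definable

If a class were modally definable it would be closed under surjective bounded morphisms (Goldblatt–Thomason).
The 8-cycle (worlds s,t,u,v,w,x,y,z with s→t→u→v→w→x→y→z→s) is antisymmetric. Sending even-indexed worlds to a and odd-indexed worlds to b is a surjective bounded morphism onto the two-world frame with a↔b, which is not antisymmetric.
Hence antisymmetry is not modally definable.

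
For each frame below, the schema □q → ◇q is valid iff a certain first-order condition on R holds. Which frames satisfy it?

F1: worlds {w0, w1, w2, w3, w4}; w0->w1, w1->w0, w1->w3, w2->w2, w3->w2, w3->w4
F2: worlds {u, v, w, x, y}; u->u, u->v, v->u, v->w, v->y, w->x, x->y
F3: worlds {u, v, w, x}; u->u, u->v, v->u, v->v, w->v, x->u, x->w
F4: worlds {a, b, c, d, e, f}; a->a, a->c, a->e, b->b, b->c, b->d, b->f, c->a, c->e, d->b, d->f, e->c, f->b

F3, F4

Frame correspondent (Sahlqvist): ∀x ∃y Rxy — i.e. seriality.
F1: fails — world w4 has no successor.
F2: fails — world y has no successor.
F3: ✓.
F4: ✓.
Valid on: F3, F4.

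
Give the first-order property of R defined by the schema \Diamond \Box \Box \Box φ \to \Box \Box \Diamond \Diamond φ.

This is a Sahlqvist (Geach-type) schema ◇^1□^3φ → □^2◇^2φ.
Minimal-valuation argument: fix x; take any y with xR^1y and any z with xR^2z. Set V(φ) to the set of worlds R-reachable from y in exactly 3 steps. Then □^3φ holds at y, so the antecedent holds at x; validity forces ◇^2φ at z, giving a w with zR^2w and yR^3w.
First-order correspondent: \forall x \forall y \forall z ((xRy \wedge x R^2 z) \to \exists w (y R^3 w \wedge z R^2 w)).

\forall x \forall y \forall z ((xRy \wedge x R^2 z) \to \exists w (y R^3 w \wedge z R^2 w))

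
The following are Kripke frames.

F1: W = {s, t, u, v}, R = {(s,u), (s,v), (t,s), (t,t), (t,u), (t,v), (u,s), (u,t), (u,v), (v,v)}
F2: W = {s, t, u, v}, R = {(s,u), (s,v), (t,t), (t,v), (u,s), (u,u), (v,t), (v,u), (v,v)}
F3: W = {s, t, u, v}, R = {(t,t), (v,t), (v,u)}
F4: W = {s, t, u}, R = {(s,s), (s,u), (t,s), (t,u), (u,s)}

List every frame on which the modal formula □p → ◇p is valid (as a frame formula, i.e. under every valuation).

Frame correspondent (Sahlqvist): ∀x ∃y Rxy — i.e. seriality.
F1: satisfies the condition.
F2: satisfies the condition.
F3: fails — world s has no successor.
F4: satisfies the condition.
Valid on: F1, F2, F4.

F1, F2, F4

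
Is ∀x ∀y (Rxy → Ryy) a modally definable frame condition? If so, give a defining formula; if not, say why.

Yes: it is shift-reflexivity, defined by the T□ schema □(□p → p).
Suppose □(□p→p) is valid. Take Rxy and set V(p)={w : Ryw}. Then at y, □p holds; since □(□p→p) at x, □p→p at y, so p at y, i.e. Ryy.

Definable; □(□p → p) defines it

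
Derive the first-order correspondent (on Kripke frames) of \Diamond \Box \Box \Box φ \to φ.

\forall x \forall y (xRy \to \exists w (y R^3 w \wedge x = w))

This is a Sahlqvist (Geach-type) schema ◇^1□^3φ → □^0◇^0φ.
Minimal-valuation argument: fix x; take any y with xR^1y and any z with xR^0z. Set V(φ) to the set of worlds R-reachable from y in exactly 3 steps. Then □^3φ holds at y, so the antecedent holds at x; validity forces ◇^0φ at z, giving a w with zR^0w and yR^3w.
First-order correspondent: \forall x \forall y (xRy \to \exists w (y R^3 w \wedge x = w)).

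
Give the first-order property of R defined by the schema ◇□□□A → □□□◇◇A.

∀x ∀y ∀z ((xRy ∧ xR³z) → ∃w (yR³w ∧ zR²w))

This is a Sahlqvist (Geach-type) schema ◇^1□^3A → □^3◇^2A.
Minimal-valuation argument: fix x; take any y with xR^1y and any z with xR^3z. Set V(A) to the set of worlds R-reachable from y in exactly 3 steps. Then □^3A holds at y, so the antecedent holds at x; validity forces ◇^2A at z, giving a w with zR^2w and yR^3w.
First-order correspondent: ∀x ∀y ∀z ((xRy ∧ xR³z) → ∃w (yR³w ∧ zR²w)).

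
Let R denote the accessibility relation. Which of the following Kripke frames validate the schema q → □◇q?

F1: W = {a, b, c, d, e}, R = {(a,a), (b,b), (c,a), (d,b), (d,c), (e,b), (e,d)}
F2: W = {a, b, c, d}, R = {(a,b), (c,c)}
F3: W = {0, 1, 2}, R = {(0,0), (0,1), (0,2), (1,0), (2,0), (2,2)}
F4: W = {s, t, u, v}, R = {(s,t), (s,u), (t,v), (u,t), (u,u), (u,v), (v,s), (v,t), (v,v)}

F3

The schema corresponds to symmetry: ∀x ∀y (Rxy → Ryx).
F1: fails — Reb but not Rbe.
F2: fails — Rab but not Rba.
F3: condition met.
F4: fails — Ruv but not Rvu.
Valid on: F3.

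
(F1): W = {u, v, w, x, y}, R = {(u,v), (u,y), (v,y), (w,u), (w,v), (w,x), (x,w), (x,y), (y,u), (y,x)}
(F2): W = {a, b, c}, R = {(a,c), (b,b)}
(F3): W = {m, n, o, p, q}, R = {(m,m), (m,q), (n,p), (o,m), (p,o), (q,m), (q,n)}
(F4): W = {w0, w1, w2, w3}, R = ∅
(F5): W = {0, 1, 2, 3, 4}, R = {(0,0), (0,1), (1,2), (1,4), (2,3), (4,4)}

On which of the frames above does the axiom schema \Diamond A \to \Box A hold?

(F2), (F4)

The schema corresponds to partial functionality: \forall x \forall y \forall z (Rxy \wedge Rxz \to y = z).
(F1): fails — u sees both v and y.
(F2): condition met.
(F3): fails — m sees both m and q.
(F4): condition met.
(F5): fails — 0 sees both 0 and 1.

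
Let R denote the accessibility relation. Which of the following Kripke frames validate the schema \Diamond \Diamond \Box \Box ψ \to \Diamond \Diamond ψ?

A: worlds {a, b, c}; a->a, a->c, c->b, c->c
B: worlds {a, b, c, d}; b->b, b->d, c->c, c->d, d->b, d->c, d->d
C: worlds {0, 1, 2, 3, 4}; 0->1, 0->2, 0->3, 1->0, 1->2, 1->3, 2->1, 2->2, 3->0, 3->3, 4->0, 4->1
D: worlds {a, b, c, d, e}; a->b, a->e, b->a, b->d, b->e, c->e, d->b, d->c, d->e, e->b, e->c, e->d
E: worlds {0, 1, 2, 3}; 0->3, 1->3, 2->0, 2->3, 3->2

This is the axiom for a generalized confluence (Geach) condition; its first-order frame correspondent is \forall x \forall y (x R^2 y \to \exists w (y R^2 w \wedge x R^2 w)).
A: fails — aR²b but no w with bR²w and aR²w.
B: satisfies the condition.
C: satisfies the condition.
D: satisfies the condition.
E: fails — 3R²0 but no w with 0R²w and 3R²w.

B, C, D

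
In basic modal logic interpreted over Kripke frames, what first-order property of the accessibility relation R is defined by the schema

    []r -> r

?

Suppose □r→r is valid. At any x set V(r)={w : Rxw}. Then □r holds at x, so r holds at x, i.e. Rxx.
Conversely, any frame satisfying forall x Rxx validates the schema.
So the correspondent is reflexivity.

Reflexivity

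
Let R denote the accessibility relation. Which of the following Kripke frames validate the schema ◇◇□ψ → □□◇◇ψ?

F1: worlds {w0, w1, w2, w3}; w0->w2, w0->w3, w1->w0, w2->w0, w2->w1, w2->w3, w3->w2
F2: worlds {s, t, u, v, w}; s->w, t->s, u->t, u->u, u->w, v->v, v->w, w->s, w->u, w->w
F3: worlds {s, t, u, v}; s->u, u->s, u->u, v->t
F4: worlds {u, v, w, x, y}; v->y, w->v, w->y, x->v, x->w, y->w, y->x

This is the axiom for a generalized confluence (Geach) condition; its first-order frame correspondent is ∀x ∀y ∀z ((xR²y ∧ xR²z) → ∃w (yRw ∧ zR²w)).
F1: fails — w0R²w1, w0R²w1 but no w with w1Rw and w1R²w.
F2: fails — uR²t, uR²t but no w* with tRw* and tR²w*.
F3: condition met.
F4: fails — wR²y, wR²x but no t with yRt and xR²t.

F3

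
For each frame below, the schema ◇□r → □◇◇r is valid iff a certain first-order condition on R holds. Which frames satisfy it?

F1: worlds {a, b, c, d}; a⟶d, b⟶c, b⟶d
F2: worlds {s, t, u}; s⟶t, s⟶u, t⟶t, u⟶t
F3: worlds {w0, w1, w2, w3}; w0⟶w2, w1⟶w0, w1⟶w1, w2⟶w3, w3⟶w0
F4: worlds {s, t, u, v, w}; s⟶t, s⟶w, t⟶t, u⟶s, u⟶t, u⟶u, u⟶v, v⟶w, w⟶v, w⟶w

The schema corresponds to a generalized confluence (Geach) condition: ∀x ∀y ∀z ((xRy ∧ xRz) → ∃w (yRw ∧ zR²w)).
F1: fails — aRd, aRd but no w with dRw and dR²w.
F2: holds.
F3: fails — w0Rw2, w0Rw2 but no w with w2Rw and w2R²w.
F4: fails — sRt, sRw but no w* with tRw* and wR²w*.
Valid on: F2.

F2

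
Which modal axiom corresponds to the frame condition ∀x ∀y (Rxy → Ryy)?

This is shift-reflexivity; the standard corresponding axiom is T□: □(□r → r).
Suppose □(□r→r) is valid. Take Rxy and set V(r)={w : Ryw}. Then at y, □r holds; since □(□r→r) at x, □r→r at y, so r at y, i.e. Ryy.

□(□r → r)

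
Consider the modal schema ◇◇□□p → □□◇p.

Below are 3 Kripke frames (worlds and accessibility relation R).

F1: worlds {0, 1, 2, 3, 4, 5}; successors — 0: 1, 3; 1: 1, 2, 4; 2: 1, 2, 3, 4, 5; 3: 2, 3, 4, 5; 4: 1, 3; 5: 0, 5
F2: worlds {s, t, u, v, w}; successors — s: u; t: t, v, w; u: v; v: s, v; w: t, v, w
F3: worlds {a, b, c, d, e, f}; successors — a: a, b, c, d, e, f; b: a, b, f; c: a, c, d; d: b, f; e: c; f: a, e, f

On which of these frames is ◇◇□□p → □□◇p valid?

F1

This is the axiom for a generalized confluence (Geach) condition; its first-order frame correspondent is ∀x ∀y ∀z ((xR²y ∧ xR²z) → ∃w (yR²w ∧ zRw)).
F1: holds.
F2: fails — tR²s, tR²s but no w* with sR²w* and sRw*.
F3: fails — aR²d, aR²e but no w with dR²w and eRw.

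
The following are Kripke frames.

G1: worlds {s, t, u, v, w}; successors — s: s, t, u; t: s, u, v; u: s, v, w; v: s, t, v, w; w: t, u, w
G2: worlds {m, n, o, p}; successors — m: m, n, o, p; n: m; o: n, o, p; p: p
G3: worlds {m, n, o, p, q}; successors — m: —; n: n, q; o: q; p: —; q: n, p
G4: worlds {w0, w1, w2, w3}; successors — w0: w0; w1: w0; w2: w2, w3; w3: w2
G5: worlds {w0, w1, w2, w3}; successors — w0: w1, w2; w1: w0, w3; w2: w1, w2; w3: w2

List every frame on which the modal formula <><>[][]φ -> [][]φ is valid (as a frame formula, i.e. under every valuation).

The schema corresponds to a generalized confluence (Geach) condition: forall x forall y forall z ((x R^2 y & x R^2 z) -> exists w (y R^2 w & z = w)).
G1: satisfies the condition.
G2: fails — mR²p, mR²m but no w with pR²w and m=w.
G3: fails — nR²p, nR²n but no w with pR²w and n=w.
G4: satisfies the condition.
G5: fails — w0R²w1, w0R²w0 but no w with w1R²w and w0=w.
Valid on: G1, G4.

G1, G4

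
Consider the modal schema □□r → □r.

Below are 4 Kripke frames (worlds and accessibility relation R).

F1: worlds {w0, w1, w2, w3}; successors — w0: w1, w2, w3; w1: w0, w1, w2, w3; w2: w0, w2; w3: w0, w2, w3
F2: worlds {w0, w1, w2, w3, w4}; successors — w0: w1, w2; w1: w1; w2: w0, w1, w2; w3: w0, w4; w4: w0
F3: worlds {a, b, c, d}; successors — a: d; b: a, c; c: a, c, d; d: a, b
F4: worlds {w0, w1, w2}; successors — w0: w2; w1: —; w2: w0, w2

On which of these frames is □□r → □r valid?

F1, F4

The schema corresponds to density: ∀x ∀y (Rxy → ∃z (Rxz ∧ Rzy)).
F1: satisfies the condition.
F2: fails — Rw4w0 but no z with Rw4z and Rzw0.
F3: fails — Rdb but no z with Rdz and Rzb.
F4: satisfies the condition.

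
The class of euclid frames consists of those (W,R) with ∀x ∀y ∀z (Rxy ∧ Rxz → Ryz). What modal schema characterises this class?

The condition is the Euclidean property. The 5 schema ◇s → □◇s defines it.

◇s → □◇s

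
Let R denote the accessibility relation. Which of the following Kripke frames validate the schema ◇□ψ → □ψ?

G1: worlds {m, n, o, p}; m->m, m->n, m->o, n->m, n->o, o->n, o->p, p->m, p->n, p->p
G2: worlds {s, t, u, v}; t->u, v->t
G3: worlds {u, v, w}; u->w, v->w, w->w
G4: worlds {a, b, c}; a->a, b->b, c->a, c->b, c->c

G3

This is the axiom for the Euclidean property; its first-order frame correspondent is ∀x ∀y ∀z (Rxy ∧ Rxz → Ryz).
G1: fails — Rmo and Rmo but not Roo.
G2: fails — Rtu and Rtu but not Ruu.
G3: holds.
G4: fails — Rcb and Rcc but not Rbc.
Valid on: G3.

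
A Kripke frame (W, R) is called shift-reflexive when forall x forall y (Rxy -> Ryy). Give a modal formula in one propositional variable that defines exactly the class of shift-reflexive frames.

The condition is shift-reflexivity. The T□ schema □(□s → s) defines it.
Suppose □(□s→s) is valid. Take Rxy and set V(s)={w : Ryw}. Then at y, □s holds; since □(□s→s) at x, □s→s at y, so s at y, i.e. Ryy.

□(□s → s)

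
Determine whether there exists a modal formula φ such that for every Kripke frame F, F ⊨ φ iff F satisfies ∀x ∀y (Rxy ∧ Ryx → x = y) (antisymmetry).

If a class were modally definable it would be closed under surjective bounded morphisms (Goldblatt–Thomason).
The 8-cycle (worlds s,t,u,v,w,x,y,z with s→t→u→v→w→x→y→z→s) is antisymmetric. Sending even-indexed worlds to a and odd-indexed worlds to b is a surjective bounded morphism onto the two-world frame with a↔b, which is not antisymmetric.
So no modal formula (or set of formulas) defines exactly the antisymmetric frames.

No — not modally definable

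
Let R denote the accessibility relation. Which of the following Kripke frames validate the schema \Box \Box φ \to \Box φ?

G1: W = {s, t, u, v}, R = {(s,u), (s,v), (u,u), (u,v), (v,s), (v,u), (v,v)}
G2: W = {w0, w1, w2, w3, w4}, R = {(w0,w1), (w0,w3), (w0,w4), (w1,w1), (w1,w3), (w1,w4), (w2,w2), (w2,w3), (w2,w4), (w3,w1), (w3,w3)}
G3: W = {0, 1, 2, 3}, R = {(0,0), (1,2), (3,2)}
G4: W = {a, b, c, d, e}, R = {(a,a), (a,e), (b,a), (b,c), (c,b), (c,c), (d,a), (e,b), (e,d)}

The schema corresponds to density: \forall x \forall y (Rxy \to \exists z (Rxz \wedge Rzy)).
G1: condition met.
G2: condition met.
G3: fails — R12 but no z with R1z and Rz2.
G4: fails — Reb but no z with Rez and Rzb.
Valid on: G1, G2.

G1, G2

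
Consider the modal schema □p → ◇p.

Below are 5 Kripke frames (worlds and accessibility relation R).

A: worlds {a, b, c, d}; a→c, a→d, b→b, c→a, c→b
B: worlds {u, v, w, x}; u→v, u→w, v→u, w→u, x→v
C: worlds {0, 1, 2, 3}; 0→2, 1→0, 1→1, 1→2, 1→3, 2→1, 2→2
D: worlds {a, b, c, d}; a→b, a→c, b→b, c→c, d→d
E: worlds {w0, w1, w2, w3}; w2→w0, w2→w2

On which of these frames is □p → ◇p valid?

This is the axiom for seriality; its first-order frame correspondent is ∀x ∃y Rxy.
A: fails — world d has no successor.
B: satisfies the condition.
C: fails — world 3 has no successor.
D: satisfies the condition.
E: fails — world w0 has no successor.

B, D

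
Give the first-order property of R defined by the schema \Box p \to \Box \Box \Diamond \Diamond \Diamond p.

This is a Sahlqvist (Geach-type) schema ◇^0□^1p → □^2◇^3p.
Minimal-valuation argument: fix x; take any y with xR^0y and any z with xR^2z. Set V(p) to the set of worlds R-reachable from y in exactly 1 step. Then □^1p holds at y, so the antecedent holds at x; validity forces ◇^3p at z, giving a w with zR^3w and yR^1w.
First-order correspondent: \forall x \forall z (x R^2 z \to \exists w (xRw \wedge z R^3 w)).

\forall x \forall z (x R^2 z \to \exists w (xRw \wedge z R^3 w))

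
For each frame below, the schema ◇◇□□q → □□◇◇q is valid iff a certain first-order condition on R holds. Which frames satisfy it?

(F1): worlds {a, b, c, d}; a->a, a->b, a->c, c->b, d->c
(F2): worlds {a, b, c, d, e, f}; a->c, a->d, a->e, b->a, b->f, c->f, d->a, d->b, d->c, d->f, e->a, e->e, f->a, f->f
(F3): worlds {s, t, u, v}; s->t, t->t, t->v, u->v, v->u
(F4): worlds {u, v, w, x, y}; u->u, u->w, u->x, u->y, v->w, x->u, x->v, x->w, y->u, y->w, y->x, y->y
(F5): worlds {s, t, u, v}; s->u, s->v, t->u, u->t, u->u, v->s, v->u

(F2), (F5)

This is the axiom for a generalized confluence (Geach) condition; its first-order frame correspondent is ∀x ∀y ∀z ((xR²y ∧ xR²z) → ∃w (yR²w ∧ zR²w)).
(F1): fails — aR²a, aR²b but no w with aR²w and bR²w.
(F2): satisfies the condition.
(F3): fails — tR²u, tR²v but no w with uR²w and vR²w.
(F4): fails — uR²u, uR²v but no t with uR²t and vR²t.
(F5): satisfies the condition.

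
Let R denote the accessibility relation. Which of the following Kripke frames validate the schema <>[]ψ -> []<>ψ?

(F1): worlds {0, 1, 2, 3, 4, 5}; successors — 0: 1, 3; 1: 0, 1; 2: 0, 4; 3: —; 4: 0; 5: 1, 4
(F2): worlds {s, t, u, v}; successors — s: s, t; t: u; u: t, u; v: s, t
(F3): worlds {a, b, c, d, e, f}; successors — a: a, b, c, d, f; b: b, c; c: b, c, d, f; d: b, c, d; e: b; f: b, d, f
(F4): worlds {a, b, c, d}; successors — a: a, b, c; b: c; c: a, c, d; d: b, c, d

The schema corresponds to convergence: forall x forall y forall z (Rxy & Rxz -> exists w (Ryw & Rzw)).
(F1): fails — R01 and R03 but 1 and 3 have no common successor.
(F2): fails — Rss and Rst but s and t have no common successor.
(F3): holds.
(F4): holds.

(F3), (F4)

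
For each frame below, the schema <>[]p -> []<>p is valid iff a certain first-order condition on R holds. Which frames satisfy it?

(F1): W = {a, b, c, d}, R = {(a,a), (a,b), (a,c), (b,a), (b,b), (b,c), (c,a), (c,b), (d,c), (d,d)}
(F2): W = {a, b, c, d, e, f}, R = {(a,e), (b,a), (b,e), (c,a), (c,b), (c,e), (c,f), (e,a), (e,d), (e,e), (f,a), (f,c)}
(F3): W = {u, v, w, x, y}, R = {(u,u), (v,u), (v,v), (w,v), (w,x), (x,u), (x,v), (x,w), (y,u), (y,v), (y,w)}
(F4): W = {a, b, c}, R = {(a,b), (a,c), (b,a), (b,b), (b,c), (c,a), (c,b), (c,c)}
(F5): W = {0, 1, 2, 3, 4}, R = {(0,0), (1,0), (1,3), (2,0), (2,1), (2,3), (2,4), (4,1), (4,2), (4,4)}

Frame correspondent (Sahlqvist): forall x forall y forall z (Rxy & Rxz -> exists w (Ryw & Rzw)) — i.e. convergence.
(F1): fails — Rdc and Rdd but c and d have no common successor.
(F2): fails — Rcf and Rca but f and a have no common successor.
(F3): fails — Rxw and Rxu but w and u have no common successor.
(F4): condition met.
(F5): fails — R10 and R13 but 0 and 3 have no common successor.
Valid on: (F4).

(F4)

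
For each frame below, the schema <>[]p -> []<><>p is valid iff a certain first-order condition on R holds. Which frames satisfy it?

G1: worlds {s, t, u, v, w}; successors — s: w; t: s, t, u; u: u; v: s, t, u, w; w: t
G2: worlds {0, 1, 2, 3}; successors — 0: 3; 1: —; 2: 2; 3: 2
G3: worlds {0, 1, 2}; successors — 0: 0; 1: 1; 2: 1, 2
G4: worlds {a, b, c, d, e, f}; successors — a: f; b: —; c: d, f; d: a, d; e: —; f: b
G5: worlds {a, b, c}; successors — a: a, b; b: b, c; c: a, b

The schema corresponds to a generalized confluence (Geach) condition: forall x forall y forall z ((xRy & xRz) -> exists w (yRw & z R^2 w)).
G1: fails — tRs, tRs but no w* with sRw* and sR²w*.
G2: ✓.
G3: ✓.
G4: fails — aRf, aRf but no w with fRw and fR²w.
G5: ✓.
Valid on: G2, G3, G5.

G2, G3, G5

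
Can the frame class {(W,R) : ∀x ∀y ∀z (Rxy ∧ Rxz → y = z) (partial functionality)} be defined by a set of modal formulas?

Yes — defined by ◇p → □p

Yes: it is partial functionality, defined by the CD schema ◇p → □p.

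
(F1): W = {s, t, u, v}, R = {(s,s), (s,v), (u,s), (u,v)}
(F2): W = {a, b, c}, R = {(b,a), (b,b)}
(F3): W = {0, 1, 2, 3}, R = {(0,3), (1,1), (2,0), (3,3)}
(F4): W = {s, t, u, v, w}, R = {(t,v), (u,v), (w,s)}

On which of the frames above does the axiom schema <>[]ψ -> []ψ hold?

Frame correspondent (Sahlqvist): forall x forall y forall z (Rxy & Rxz -> Ryz) — i.e. the Euclidean property.
(F1): fails — Rsv and Rss but not Rvs.
(F2): fails — Rba and Rba but not Raa.
(F3): fails — R20 and R20 but not R00.
(F4): fails — Rtv and Rtv but not Rvv.
Valid on no frame.

none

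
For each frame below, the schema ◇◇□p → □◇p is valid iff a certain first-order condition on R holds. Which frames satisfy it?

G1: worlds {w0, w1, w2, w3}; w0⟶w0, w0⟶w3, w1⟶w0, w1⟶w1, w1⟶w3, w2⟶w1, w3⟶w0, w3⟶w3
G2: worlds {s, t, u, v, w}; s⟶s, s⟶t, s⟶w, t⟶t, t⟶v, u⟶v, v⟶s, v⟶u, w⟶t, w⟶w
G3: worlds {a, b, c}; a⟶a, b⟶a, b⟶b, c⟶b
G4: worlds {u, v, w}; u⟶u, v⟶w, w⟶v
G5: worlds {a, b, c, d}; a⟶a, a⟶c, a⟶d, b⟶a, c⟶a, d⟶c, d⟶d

G1, G3

Frame correspondent (Sahlqvist): ∀x ∀y ∀z ((xR²y ∧ xRz) → ∃w (yRw ∧ zRw)) — i.e. a generalized confluence (Geach) condition.
G1: ✓.
G2: fails — sR²v, sRt but no w* with vRw* and tRw*.
G3: ✓.
G4: fails — vR²v, vRw but no t with vRt and wRt.
G5: fails — aR²c, aRd but no w with cRw and dRw.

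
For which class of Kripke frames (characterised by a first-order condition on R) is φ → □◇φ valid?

Symmetry

Suppose φ→□◇φ is valid. Take Rxy and set V(φ)={x}. Then φ at x, so □◇φ at x, so ◇φ at y, so some z with Ryz has φ; z=x, i.e. Ryx.
Conversely, on a frame with symmetry the schema holds at every world under every valuation.
Frame condition: ∀x ∀y (Rxy → Ryx).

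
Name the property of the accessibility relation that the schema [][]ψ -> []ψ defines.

Suppose □□ψ→□ψ is valid. Take Rxy and set V(ψ)={w : xR²w}. Then □□ψ at x, so □ψ at x, so ψ at y, i.e. ∃z(Rxz∧Rzy).
The converse is a direct semantic check.
So the correspondent is density.

density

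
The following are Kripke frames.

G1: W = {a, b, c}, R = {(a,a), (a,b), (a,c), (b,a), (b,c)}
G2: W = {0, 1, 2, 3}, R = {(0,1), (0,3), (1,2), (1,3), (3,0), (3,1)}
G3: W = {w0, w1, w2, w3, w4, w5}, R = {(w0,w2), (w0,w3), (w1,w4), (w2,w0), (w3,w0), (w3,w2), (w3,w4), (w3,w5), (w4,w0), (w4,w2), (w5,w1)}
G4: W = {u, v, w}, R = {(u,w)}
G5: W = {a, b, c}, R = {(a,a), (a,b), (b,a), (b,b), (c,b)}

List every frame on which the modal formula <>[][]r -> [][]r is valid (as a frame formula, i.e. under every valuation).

Frame correspondent (Sahlqvist): forall x forall y forall z ((xRy & x R^2 z) -> exists w (y R^2 w & z = w)) — i.e. a generalized confluence (Geach) condition.
G1: fails — aRc, aR²a but no w with cR²w and a=w.
G2: fails — 0R1, 0R²2 but no w with 1R²w and 2=w.
G3: fails — w0Rw2, w0R²w0 but no w with w2R²w and w0=w.
G4: ✓.
G5: ✓.
Valid on: G4, G5.

G4, G5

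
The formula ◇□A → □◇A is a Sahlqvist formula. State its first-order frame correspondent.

This is the .2 axiom.
It corresponds to convergence: ∀x ∀y ∀z (Rxy ∧ Rxz → ∃w (Ryw ∧ Rzw)).

convergence: ∀x ∀y ∀z (Rxy ∧ Rxz → ∃w (Ryw ∧ Rzw))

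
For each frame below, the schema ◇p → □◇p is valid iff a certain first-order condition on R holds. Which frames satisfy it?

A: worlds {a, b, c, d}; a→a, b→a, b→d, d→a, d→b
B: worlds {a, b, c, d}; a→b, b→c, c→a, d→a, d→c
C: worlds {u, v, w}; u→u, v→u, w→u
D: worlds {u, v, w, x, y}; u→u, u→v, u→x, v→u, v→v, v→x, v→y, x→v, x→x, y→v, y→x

This is the axiom for the Euclidean property; its first-order frame correspondent is ∀x ∀y ∀z (Rxy ∧ Rxz → Ryz).
A: fails — Rba and Rbd but not Rad.
B: fails — Rab and Rab but not Rbb.
C: condition met.
D: fails — Rux and Ruu but not Rxu.
Valid on: C.

C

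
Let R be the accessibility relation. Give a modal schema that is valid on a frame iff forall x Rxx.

□s → s

The condition is reflexivity. The T schema □s → s defines it.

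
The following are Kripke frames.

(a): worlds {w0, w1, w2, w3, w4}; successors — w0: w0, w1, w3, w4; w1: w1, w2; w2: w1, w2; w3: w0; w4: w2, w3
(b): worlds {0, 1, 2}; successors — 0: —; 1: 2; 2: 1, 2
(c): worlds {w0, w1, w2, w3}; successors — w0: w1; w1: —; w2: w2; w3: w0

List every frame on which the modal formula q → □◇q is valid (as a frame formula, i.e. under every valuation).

This is the axiom for symmetry; its first-order frame correspondent is ∀x ∀y (Rxy → Ryx).
(a): fails — Rw0w4 but not Rw4w0.
(b): satisfies the condition.
(c): fails — Rw0w1 but not Rw1w0.

(b)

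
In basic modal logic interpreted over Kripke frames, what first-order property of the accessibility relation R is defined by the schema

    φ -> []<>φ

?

Suppose φ→□◇φ is valid. Take Rxy and set V(φ)={x}. Then φ at x, so □◇φ at x, so ◇φ at y, so some z with Ryz has φ; z=x, i.e. Ryx.

symmetry: forall x forall y (Rxy -> Ryx)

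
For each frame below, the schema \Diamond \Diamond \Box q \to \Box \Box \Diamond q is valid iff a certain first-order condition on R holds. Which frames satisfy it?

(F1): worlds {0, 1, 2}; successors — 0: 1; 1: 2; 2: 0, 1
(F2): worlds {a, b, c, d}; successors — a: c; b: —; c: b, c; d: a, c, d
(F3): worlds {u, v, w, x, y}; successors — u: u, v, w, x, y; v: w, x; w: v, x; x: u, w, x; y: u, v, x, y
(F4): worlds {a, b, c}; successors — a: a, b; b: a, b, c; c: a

Frame correspondent (Sahlqvist): \forall x \forall y \forall z ((x R^2 y \wedge x R^2 z) \to \exists w (yRw \wedge zRw)) — i.e. a generalized confluence (Geach) condition.
(F1): fails — 1R²0, 1R²1 but no w with 0Rw and 1Rw.
(F2): fails — aR²b, aR²b but no w with bRw and bRw.
(F3): condition met.
(F4): condition met.

(F3), (F4)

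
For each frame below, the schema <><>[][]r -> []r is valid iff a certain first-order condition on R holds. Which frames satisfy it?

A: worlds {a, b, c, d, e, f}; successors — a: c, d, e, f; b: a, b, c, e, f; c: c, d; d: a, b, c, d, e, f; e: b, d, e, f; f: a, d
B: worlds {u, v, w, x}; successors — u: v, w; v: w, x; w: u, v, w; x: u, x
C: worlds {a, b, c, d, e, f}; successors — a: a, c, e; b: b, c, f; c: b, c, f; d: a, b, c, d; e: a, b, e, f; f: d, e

Frame correspondent (Sahlqvist): forall x forall y forall z ((x R^2 y & xRz) -> exists w (y R^2 w & z = w)) — i.e. a generalized confluence (Geach) condition.
A: satisfies the condition.
B: satisfies the condition.
C: fails — aR²b, aRa but no w with bR²w and a=w.
Valid on: A, B.

A, B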